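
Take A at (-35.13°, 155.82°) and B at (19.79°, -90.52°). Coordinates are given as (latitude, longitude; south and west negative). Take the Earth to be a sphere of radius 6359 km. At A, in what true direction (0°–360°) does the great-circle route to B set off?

N = sin Δλ·cos φ₂ = +0.8618;  D = cos φ₁ sin φ₂ − sin φ₁ cos φ₂ cos Δλ = +0.0596
initial course = atan2(N, D) = 86.04°

86.0°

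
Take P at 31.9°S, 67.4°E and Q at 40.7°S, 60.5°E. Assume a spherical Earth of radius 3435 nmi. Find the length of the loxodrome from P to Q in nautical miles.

Δψ = ln[tan(π/4+φ₂/2)/tan(π/4+φ₁/2)] = -0.1910;  Δφ = -0.1536 rad,  Δλ = -0.1204 rad
q = Δφ/Δψ = 0.8043
d = R·√(Δφ² + q²Δλ²) = 3435·0.18158 = 624 nmi

624 nmi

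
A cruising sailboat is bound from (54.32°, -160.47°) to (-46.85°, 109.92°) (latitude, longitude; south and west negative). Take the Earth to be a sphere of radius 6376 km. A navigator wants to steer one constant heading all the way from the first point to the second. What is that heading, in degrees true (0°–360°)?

217.2°

Δψ = ln[tan(π/4+φ₂/2)/tan(π/4+φ₁/2)] = -2.0615
Δλ = -1.5640 rad (taken the short way round)
course = atan2(Δλ, Δψ) = 217.19°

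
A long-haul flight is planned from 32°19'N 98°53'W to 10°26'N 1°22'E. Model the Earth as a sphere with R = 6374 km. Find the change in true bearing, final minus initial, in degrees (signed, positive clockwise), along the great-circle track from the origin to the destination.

+47.9°

At departure: θ₁ = atan2(sin Δλ cos φ₂, cos φ₁ sin φ₂ − sin φ₁ cos φ₂ cos Δλ) = 75.70°
At arrival: θ₂ = atan2(sin Δλ cos φ₁, −cos φ₂ sin φ₁ + sin φ₂ cos φ₁ cos Δλ) = 123.62°
Δθ = θ₂ − θ₁ = +47.9°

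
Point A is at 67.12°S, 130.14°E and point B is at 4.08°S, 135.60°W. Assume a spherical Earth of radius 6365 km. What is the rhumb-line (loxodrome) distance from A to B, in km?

Rhumb course C = atan2(Δλ, Δψ) with Δψ = ln[tan(π/4+φ₂/2)/tan(π/4+φ₁/2)] = +1.5264, Δλ = +1.6451 → C = 47.14°
d = R·|Δφ| / |cos C| = 6365·1.10026 / 0.68016 = 10296 km

10296 km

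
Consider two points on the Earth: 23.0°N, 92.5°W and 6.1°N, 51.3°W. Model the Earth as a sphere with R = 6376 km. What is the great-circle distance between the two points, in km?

Haversine: a = sin²(Δφ/2)+cos φ₁ cos φ₂ sin²(Δλ/2) = 0.13490;  σ = 2·atan2(√a,√(1−a))
σ = 43.097° → d = Rσ = 6376·0.75218 = 4796 km

4796 km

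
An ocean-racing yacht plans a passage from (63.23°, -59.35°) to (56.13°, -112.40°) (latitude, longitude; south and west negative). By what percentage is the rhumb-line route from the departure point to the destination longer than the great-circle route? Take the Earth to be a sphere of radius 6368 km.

2.8%

Great circle: σ = 0.4686 rad → d_gc = Rσ = 2984.0 km
Rhumb: Δφ = -0.1239, Δλ = -0.9259, Δψ = -0.2466, q = Δφ/Δψ = 0.5026 → d_rh = R√(Δφ²+q²Δλ²) = 3066.7 km
Excess = (3066.7 − 2984.0) / 2984.0 = 82.7 / 2984.0 = 2.77% ≈ 2.8%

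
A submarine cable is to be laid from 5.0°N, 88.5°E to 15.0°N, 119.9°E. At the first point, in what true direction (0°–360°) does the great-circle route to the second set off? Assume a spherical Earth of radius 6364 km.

θ = atan2( sin Δλ·cos φ₂ ,  cos φ₁ sin φ₂ − sin φ₁ cos φ₂ cos Δλ )
  = atan2(+0.5033, +0.1860) = 69.72°

69.7°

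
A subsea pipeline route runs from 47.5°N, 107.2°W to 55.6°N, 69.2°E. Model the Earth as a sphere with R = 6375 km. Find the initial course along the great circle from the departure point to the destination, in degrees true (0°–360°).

θ = atan2( sin Δλ·cos φ₂ ,  cos φ₁ sin φ₂ − sin φ₁ cos φ₂ cos Δλ )
  = atan2(+0.0355, +0.9732) = 2.09°

2.1°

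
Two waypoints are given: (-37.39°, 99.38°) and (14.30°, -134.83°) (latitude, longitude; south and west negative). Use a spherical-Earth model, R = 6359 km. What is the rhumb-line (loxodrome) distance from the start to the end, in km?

14360 km

Rhumb course C = atan2(Δλ, Δψ) with Δψ = ln[tan(π/4+φ₂/2)/tan(π/4+φ₁/2)] = +0.9567, Δλ = +2.1954 → C = 66.45°
d = R·|Δφ| / |cos C| = 6359·0.90216 / 0.39950 = 14360 km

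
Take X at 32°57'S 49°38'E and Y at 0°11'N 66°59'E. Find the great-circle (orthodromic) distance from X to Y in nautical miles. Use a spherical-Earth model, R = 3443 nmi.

cos σ = sin φ₁ sin φ₂ + cos φ₁ cos φ₂ cos Δλ
      = sin(-32.95°)sin(0.18°) + cos(-32.95°)cos(0.18°)cos(17.35°) = 0.7992
σ = 36.944° → d = Rσ = 3443·0.64480 = 2220 nmi

2220 nmi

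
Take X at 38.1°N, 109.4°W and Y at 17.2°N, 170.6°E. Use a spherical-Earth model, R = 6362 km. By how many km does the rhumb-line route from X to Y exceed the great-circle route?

Great circle: cos σ = sin φ₁ sin φ₂ + cos φ₁ cos φ₂ cos Δλ,  σ = 1.2524 rad → d_gc = 7968.1 km
Rhumb line: Δψ = -0.4154, q = Δφ/Δψ = 0.8781, d_rh = R√(Δφ²+q²Δλ²) = 8138.4 km
Excess = 8138.4 − 7968.1 = 170.3 ≈ 170 km

170 km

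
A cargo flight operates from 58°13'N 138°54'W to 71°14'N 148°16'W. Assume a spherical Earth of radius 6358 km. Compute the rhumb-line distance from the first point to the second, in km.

1508 km

Rhumb course C = atan2(Δλ, Δψ) with Δψ = ln[tan(π/4+φ₂/2)/tan(π/4+φ₁/2)] = +0.5440, Δλ = -0.1635 → C = 343.27°
d = R·|Δφ| / |cos C| = 6358·0.22718 / 0.95769 = 1508 km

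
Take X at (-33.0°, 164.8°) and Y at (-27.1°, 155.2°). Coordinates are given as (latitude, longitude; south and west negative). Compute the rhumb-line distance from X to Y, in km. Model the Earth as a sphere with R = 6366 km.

Δψ = ln[tan(π/4+φ₂/2)/tan(π/4+φ₁/2)] = +0.1191;  Δφ = +0.1030 rad,  Δλ = -0.1676 rad
q = Δφ/Δψ = 0.8649
d = R·√(Δφ² + q²Δλ²) = 6366·0.17778 = 1132 km

1132 km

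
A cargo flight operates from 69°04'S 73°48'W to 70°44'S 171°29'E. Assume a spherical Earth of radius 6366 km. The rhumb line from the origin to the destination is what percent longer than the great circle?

Great circle: σ = 0.5874 rad → d_gc = Rσ = 3739.3 km
Rhumb: Δφ = -0.0291, Δλ = -2.0022, Δψ = -0.0847, q = Δφ/Δψ = 0.3435 → d_rh = R√(Δφ²+q²Δλ²) = 4381.7 km
Excess = (4381.7 − 3739.3) / 3739.3 = 642.4 / 3739.3 = 17.18% ≈ 17.2%

17.2%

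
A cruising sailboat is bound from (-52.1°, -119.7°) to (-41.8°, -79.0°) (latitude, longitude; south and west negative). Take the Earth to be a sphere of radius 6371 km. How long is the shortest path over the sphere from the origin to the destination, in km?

Haversine: a = sin²(Δφ/2)+cos φ₁ cos φ₂ sin²(Δλ/2) = 0.06344;  σ = 2·atan2(√a,√(1−a))
σ = 29.176° → d = Rσ = 6371·0.50922 = 3244 km

3244 km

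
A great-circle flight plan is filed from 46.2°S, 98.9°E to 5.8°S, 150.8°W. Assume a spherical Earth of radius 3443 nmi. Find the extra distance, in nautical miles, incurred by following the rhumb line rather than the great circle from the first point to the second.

278 nmi

Great circle: cos σ = sin φ₁ sin φ₂ + cos φ₁ cos φ₂ cos Δλ,  σ = 1.7375 rad → d_gc = 5982.3 nmi
Rhumb line: Δψ = +0.8099, q = Δφ/Δψ = 0.8706, d_rh = R√(Δφ²+q²Δλ²) = 6260.4 nmi
Excess = 6260.4 − 5982.3 = 278.1 ≈ 278 nmi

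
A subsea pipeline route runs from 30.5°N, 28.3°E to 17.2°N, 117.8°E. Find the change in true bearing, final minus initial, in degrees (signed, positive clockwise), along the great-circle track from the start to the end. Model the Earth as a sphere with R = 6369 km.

At departure: θ₁ = atan2(sin Δλ cos φ₂, cos φ₁ sin φ₂ − sin φ₁ cos φ₂ cos Δλ) = 75.30°
At arrival: θ₂ = atan2(sin Δλ cos φ₁, −cos φ₂ sin φ₁ + sin φ₂ cos φ₁ cos Δλ) = 119.26°
Δθ = θ₂ − θ₁ = +44.0°

+44.0°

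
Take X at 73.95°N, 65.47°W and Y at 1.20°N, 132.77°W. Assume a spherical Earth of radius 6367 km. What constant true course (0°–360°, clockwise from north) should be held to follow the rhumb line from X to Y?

Meridional parts: M(φ₁)=+1.9591, M(φ₂)=+0.0209 → ΔM = -1.9382;  Δλ = -1.1746 rad
tan C = Δλ / ΔM = +0.6060 → C = 211.22°

211.2°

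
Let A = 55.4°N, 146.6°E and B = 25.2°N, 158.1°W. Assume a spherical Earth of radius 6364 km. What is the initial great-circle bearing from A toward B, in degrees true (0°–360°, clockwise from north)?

103.8°

N = sin Δλ·cos φ₂ = +0.7439;  D = cos φ₁ sin φ₂ − sin φ₁ cos φ₂ cos Δλ = -0.1822
initial course = atan2(N, D) = 103.76°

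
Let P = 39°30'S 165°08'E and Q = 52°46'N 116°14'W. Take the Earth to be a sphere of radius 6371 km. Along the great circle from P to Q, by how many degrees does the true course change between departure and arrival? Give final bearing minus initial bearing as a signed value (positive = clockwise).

+15.5°

At departure: θ₁ = atan2(sin Δλ cos φ₂, cos φ₁ sin φ₂ − sin φ₁ cos φ₂ cos Δλ) = 40.68°
At arrival: θ₂ = atan2(sin Δλ cos φ₁, −cos φ₂ sin φ₁ + sin φ₂ cos φ₁ cos Δλ) = 56.23°
Δθ = θ₂ − θ₁ = +15.5°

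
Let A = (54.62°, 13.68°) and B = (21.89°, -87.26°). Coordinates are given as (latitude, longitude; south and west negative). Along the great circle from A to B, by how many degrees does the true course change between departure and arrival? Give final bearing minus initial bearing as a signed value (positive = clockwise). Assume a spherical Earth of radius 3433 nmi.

-76.0°

At departure: θ₁ = atan2(sin Δλ cos φ₂, cos φ₁ sin φ₂ − sin φ₁ cos φ₂ cos Δλ) = 291.53°
At arrival: θ₂ = atan2(sin Δλ cos φ₁, −cos φ₂ sin φ₁ + sin φ₂ cos φ₁ cos Δλ) = 215.48°
Δθ = θ₂ − θ₁ = -76.0°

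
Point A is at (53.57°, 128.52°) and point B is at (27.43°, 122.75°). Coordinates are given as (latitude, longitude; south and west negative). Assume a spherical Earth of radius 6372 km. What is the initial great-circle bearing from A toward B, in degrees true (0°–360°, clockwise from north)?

191.5°

θ = atan2( sin Δλ·cos φ₂ ,  cos φ₁ sin φ₂ − sin φ₁ cos φ₂ cos Δλ )
  = atan2(-0.0892, -0.4369) = 191.54°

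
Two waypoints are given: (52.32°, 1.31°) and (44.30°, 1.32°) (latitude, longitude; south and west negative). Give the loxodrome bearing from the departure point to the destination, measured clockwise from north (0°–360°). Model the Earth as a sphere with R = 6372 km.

Δψ = ln[tan(π/4+φ₂/2)/tan(π/4+φ₁/2)] = -0.2111
Δλ = +0.0002 rad (taken the short way round)
course = atan2(Δλ, Δψ) = 179.95°

180.0°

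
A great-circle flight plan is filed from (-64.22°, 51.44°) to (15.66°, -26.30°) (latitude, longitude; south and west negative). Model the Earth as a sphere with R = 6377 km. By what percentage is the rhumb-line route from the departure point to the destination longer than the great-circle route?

Great circle: σ = 1.7256 rad → d_gc = Rσ = 11003.8 km
Rhumb: Δφ = +1.3942, Δλ = -1.3568, Δψ = +1.7515, q = Δφ/Δψ = 0.7960 → d_rh = R√(Δφ²+q²Δλ²) = 11246.2 km
Excess = (11246.2 − 11003.8) / 11003.8 = 242.4 / 11003.8 = 2.20% ≈ 2.2%

2.2%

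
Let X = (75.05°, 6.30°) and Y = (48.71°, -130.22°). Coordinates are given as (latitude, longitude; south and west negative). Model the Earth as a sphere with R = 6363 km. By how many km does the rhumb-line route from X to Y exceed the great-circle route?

1345 km

Great circle: cos σ = sin φ₁ sin φ₂ + cos φ₁ cos φ₂ cos Δλ,  σ = 0.9243 rad → d_gc = 5881.1 km
Rhumb line: Δψ = -1.0549, q = Δφ/Δψ = 0.4358, d_rh = R√(Δφ²+q²Δλ²) = 7226.1 km
Excess = 7226.1 − 5881.1 = 1345.0 ≈ 1345 km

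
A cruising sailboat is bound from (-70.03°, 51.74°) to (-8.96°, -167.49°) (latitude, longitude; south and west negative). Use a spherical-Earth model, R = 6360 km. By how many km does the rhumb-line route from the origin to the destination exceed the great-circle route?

Great circle: cos σ = sin φ₁ sin φ₂ + cos φ₁ cos φ₂ cos Δλ,  σ = 1.6860 rad → d_gc = 10722.9 km
Rhumb line: Δψ = +1.5799, q = Δφ/Δψ = 0.6746, d_rh = R√(Δφ²+q²Δλ²) = 12533.3 km
Excess = 12533.3 − 10722.9 = 1810.4 ≈ 1810 km

1810 km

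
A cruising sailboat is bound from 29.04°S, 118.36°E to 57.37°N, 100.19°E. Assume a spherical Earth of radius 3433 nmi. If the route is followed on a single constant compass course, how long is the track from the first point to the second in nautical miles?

5261 nmi

Δψ = ln[tan(π/4+φ₂/2)/tan(π/4+φ₁/2)] = +1.7586;  Δφ = +1.5081 rad,  Δλ = -0.3171 rad
q = Δφ/Δψ = 0.8576
d = R·√(Δφ² + q²Δλ²) = 3433·1.53246 = 5261 nmi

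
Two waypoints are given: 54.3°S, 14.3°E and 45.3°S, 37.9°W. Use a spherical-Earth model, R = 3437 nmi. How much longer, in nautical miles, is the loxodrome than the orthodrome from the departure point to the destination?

43 nmi

Great circle: cos σ = sin φ₁ sin φ₂ + cos φ₁ cos φ₂ cos Δλ,  σ = 0.5938 rad → d_gc = 2041.0 nmi
Rhumb line: Δψ = +0.2443, q = Δφ/Δψ = 0.6429, d_rh = R√(Δφ²+q²Δλ²) = 2084.3 nmi
Excess = 2084.3 − 2041.0 = 43.3 ≈ 43 nmi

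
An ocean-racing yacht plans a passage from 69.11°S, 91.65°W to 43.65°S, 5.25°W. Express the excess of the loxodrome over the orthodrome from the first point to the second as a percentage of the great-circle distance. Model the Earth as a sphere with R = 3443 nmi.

7.4%

Great circle: σ = 0.8485 rad → d_gc = Rσ = 2921.5 nmi
Rhumb: Δφ = +0.4444, Δλ = +1.5080, Δψ = +0.8425, q = Δφ/Δψ = 0.5274 → d_rh = R√(Δφ²+q²Δλ²) = 3136.8 nmi
Excess = (3136.8 − 2921.5) / 2921.5 = 215.3 / 2921.5 = 7.37% ≈ 7.4%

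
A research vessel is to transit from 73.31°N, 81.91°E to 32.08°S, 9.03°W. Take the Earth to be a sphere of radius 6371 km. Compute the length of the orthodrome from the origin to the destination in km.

13437 km

cos σ = sin φ₁ sin φ₂ + cos φ₁ cos φ₂ cos Δλ
      = sin(73.31°)sin(-32.08°) + cos(73.31°)cos(-32.08°)cos(-90.94°) = -0.5127
σ = 120.845° → d = Rσ = 6371·2.10915 = 13437 km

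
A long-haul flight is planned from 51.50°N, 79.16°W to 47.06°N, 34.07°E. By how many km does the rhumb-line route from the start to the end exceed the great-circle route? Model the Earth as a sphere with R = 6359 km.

873 km

Great circle: cos σ = sin φ₁ sin φ₂ + cos φ₁ cos φ₂ cos Δλ,  σ = 1.1531 rad → d_gc = 7332.6 km
Rhumb line: Δψ = -0.1189, q = Δφ/Δψ = 0.6518, d_rh = R√(Δφ²+q²Δλ²) = 8205.4 km
Excess = 8205.4 − 7332.6 = 872.8 ≈ 873 km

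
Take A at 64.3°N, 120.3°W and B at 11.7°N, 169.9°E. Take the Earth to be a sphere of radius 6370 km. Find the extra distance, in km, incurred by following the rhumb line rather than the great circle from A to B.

228 km

Great circle: cos σ = sin φ₁ sin φ₂ + cos φ₁ cos φ₂ cos Δλ,  σ = 1.2352 rad → d_gc = 7868.1 km
Rhumb line: Δψ = -1.2723, q = Δφ/Δψ = 0.7216, d_rh = R√(Δφ²+q²Δλ²) = 8096.5 km
Excess = 8096.5 − 7868.1 = 228.4 ≈ 228 km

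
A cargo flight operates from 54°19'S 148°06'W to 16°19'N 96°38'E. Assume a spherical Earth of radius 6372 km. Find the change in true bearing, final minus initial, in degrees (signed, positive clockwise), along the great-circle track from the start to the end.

+64.4°

Initial bearing θ₁ = atan2(sin Δλ cos φ₂, cos φ₁ sin φ₂ − sin φ₁ cos φ₂ cos Δλ) = 258.99°
Final bearing θ₂ = (initial bearing from the destination back to the start) + 180° = 323.37°
Δθ = θ₂ − θ₁ = +64.4°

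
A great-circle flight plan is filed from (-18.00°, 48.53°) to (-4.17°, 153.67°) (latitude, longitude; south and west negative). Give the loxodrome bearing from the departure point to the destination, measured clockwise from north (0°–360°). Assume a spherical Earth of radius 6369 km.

Δψ = ln[tan(π/4+φ₂/2)/tan(π/4+φ₁/2)] = +0.2466
Δλ = +1.8350 rad (taken the short way round)
course = atan2(Δλ, Δψ) = 82.35°

82.3°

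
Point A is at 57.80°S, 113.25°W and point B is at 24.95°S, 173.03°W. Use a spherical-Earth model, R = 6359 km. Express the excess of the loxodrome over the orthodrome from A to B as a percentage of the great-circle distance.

2.2%

Great circle: σ = 0.9271 rad → d_gc = Rσ = 5895.7 km
Rhumb: Δφ = +0.5733, Δλ = -1.0434, Δψ = +0.7927, q = Δφ/Δψ = 0.7233 → d_rh = R√(Δφ²+q²Δλ²) = 6026.7 km
Excess = (6026.7 − 5895.7) / 5895.7 = 131.0 / 5895.7 = 2.22% ≈ 2.2%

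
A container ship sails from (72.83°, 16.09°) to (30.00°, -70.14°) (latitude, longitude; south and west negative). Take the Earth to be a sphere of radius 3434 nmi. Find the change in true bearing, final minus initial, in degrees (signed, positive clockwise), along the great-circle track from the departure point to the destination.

-76.3°

At departure: θ₁ = atan2(sin Δλ cos φ₂, cos φ₁ sin φ₂ − sin φ₁ cos φ₂ cos Δλ) = 276.16°
At arrival: θ₂ = atan2(sin Δλ cos φ₁, −cos φ₂ sin φ₁ + sin φ₂ cos φ₁ cos Δλ) = 199.81°
Δθ = θ₂ − θ₁ = -76.3°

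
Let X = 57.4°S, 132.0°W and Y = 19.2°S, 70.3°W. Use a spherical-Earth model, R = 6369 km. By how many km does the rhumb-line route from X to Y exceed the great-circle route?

140 km

Great circle: cos σ = sin φ₁ sin φ₂ + cos φ₁ cos φ₂ cos Δλ,  σ = 1.0260 rad → d_gc = 6534.4 km
Rhumb line: Δψ = +0.8880, q = Δφ/Δψ = 0.7508, d_rh = R√(Δφ²+q²Δλ²) = 6674.4 km
Excess = 6674.4 − 6534.4 = 140.0 ≈ 140 km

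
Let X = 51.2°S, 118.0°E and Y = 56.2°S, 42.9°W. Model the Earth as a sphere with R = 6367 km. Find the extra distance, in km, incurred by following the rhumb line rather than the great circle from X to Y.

Great circle: cos σ = sin φ₁ sin φ₂ + cos φ₁ cos φ₂ cos Δλ,  σ = 1.2469 rad → d_gc = 7939.2 km
Rhumb line: Δψ = -0.1476, q = Δφ/Δψ = 0.5911, d_rh = R√(Δφ²+q²Δλ²) = 10584.0 km
Excess = 10584.0 − 7939.2 = 2644.8 ≈ 2645 km

2645 km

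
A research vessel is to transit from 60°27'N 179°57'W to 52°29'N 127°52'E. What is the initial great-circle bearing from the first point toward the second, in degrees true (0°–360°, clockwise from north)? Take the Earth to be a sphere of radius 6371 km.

θ = atan2( sin Δλ·cos φ₂ ,  cos φ₁ sin φ₂ − sin φ₁ cos φ₂ cos Δλ )
  = atan2(-0.4811, +0.0664) = 277.85°

277.9°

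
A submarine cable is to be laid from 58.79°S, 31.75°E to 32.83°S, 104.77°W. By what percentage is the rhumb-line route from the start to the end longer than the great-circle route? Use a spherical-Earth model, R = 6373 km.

17.9%

Great circle: σ = 1.4225 rad → d_gc = Rσ = 9065.7 km
Rhumb: Δφ = +0.4531, Δλ = -2.3827, Δψ = +0.6683, q = Δφ/Δψ = 0.6780 → d_rh = R√(Δφ²+q²Δλ²) = 10692.6 km
Excess = (10692.6 − 9065.7) / 9065.7 = 1626.9 / 9065.7 = 17.946% ≈ 17.9%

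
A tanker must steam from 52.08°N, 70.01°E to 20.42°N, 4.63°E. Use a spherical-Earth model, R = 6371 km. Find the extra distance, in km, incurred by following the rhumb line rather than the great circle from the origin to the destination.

144 km

Great circle: cos σ = sin φ₁ sin φ₂ + cos φ₁ cos φ₂ cos Δλ,  σ = 1.0296 rad → d_gc = 6559.5 km
Rhumb line: Δψ = -0.7042, q = Δφ/Δψ = 0.7846, d_rh = R√(Δφ²+q²Δλ²) = 6703.1 km
Excess = 6703.1 − 6559.5 = 143.6 ≈ 144 km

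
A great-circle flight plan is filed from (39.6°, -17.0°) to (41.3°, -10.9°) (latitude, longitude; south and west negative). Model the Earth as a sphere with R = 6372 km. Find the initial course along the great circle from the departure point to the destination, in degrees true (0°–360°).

67.9°

θ = atan2( sin Δλ·cos φ₂ ,  cos φ₁ sin φ₂ − sin φ₁ cos φ₂ cos Δλ )
  = atan2(+0.0798, +0.0324) = 67.92°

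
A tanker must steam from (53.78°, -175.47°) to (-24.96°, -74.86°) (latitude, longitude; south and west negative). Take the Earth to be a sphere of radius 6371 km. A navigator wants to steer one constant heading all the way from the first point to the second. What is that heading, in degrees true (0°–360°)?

131.8°

Δψ = ln[tan(π/4+φ₂/2)/tan(π/4+φ₁/2)] = -1.5678
Δλ = +1.7560 rad (taken the short way round)
course = atan2(Δλ, Δψ) = 131.76°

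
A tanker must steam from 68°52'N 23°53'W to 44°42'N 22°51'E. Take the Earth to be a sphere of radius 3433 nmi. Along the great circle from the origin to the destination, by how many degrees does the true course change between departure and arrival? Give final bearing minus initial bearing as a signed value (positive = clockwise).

Initial bearing θ₁ = atan2(sin Δλ cos φ₂, cos φ₁ sin φ₂ − sin φ₁ cos φ₂ cos Δλ) = 111.21°
Final bearing θ₂ = (initial bearing from the destination back to the start) + 180° = 151.78°
Δθ = θ₂ − θ₁ = +40.6°

+40.6°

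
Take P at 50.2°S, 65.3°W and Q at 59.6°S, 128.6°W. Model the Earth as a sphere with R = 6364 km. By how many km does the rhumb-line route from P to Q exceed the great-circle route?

146 km

Great circle: cos σ = sin φ₁ sin φ₂ + cos φ₁ cos φ₂ cos Δλ,  σ = 0.6297 rad → d_gc = 4007.5 km
Rhumb line: Δψ = -0.2870, q = Δφ/Δψ = 0.5717, d_rh = R√(Δφ²+q²Δλ²) = 4153.2 km
Excess = 4153.2 − 4007.5 = 145.7 ≈ 146 km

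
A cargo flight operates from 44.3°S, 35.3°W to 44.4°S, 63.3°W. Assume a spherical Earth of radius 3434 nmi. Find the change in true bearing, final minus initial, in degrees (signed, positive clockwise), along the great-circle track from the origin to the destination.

+19.8°

At departure: θ₁ = atan2(sin Δλ cos φ₂, cos φ₁ sin φ₂ − sin φ₁ cos φ₂ cos Δλ) = 259.83°
At arrival: θ₂ = atan2(sin Δλ cos φ₁, −cos φ₂ sin φ₁ + sin φ₂ cos φ₁ cos Δλ) = 279.61°
Δθ = θ₂ − θ₁ = +19.8°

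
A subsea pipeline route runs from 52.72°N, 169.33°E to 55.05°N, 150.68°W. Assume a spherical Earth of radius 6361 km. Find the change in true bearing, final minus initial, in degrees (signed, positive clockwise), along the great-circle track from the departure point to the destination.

At departure: θ₁ = atan2(sin Δλ cos φ₂, cos φ₁ sin φ₂ − sin φ₁ cos φ₂ cos Δλ) = 68.20°
At arrival: θ₂ = atan2(sin Δλ cos φ₁, −cos φ₂ sin φ₁ + sin φ₂ cos φ₁ cos Δλ) = 100.97°
Δθ = θ₂ − θ₁ = +32.8°

+32.8°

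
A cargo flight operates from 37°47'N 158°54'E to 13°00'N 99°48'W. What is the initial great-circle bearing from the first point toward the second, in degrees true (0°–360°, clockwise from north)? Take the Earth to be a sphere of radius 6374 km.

72.9°

N = sin Δλ·cos φ₂ = +0.9555;  D = cos φ₁ sin φ₂ − sin φ₁ cos φ₂ cos Δλ = +0.2948
initial course = atan2(N, D) = 72.86°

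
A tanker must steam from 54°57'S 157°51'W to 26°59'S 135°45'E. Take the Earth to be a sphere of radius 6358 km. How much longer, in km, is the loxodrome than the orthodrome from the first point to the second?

Great circle: cos σ = sin φ₁ sin φ₂ + cos φ₁ cos φ₂ cos Δλ,  σ = 0.9566 rad → d_gc = 6081.80 km
Rhumb line: Δψ = +0.6633, q = Δφ/Δψ = 0.7359, d_rh = R√(Δφ²+q²Δλ²) = 6247.32 km
Excess = 6247.32 − 6081.80 = 165.52 ≈ 166 km

166 km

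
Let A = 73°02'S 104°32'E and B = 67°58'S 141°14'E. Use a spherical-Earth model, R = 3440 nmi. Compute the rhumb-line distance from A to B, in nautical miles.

792 nmi

Rhumb course C = atan2(Δλ, Δψ) with Δψ = ln[tan(π/4+φ₂/2)/tan(π/4+φ₁/2)] = +0.2664, Δλ = +0.6405 → C = 67.42°
d = R·|Δφ| / |cos C| = 3440·0.08843 / 0.38400 = 792 nmi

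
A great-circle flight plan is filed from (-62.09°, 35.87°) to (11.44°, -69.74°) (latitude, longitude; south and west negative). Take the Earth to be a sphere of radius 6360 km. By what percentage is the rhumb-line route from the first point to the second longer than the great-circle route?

Great circle: σ = 1.8742 rad → d_gc = Rσ = 11919.6 km
Rhumb: Δφ = +1.2833, Δλ = -1.8432, Δψ = +1.5933, q = Δφ/Δψ = 0.8054 → d_rh = R√(Δφ²+q²Δλ²) = 12480.9 km
Excess = (12480.9 − 11919.6) / 11919.6 = 561.3 / 11919.6 = 4.71% ≈ 4.7%

4.7%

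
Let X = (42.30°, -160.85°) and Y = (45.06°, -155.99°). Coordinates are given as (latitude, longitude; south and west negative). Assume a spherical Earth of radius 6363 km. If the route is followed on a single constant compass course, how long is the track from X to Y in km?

Δψ = ln[tan(π/4+φ₂/2)/tan(π/4+φ₁/2)] = +0.0666;  Δφ = +0.0482 rad,  Δλ = +0.0848 rad
q = Δφ/Δψ = 0.7230
d = R·√(Δφ² + q²Δλ²) = 6363·0.07798 = 496 km

496 km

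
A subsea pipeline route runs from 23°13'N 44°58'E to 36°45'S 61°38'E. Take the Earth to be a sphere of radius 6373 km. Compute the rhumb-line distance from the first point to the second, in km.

6896 km

Δψ = ln[tan(π/4+φ₂/2)/tan(π/4+φ₁/2)] = -1.1073;  Δφ = -1.0466 rad,  Δλ = +0.2909 rad
q = Δφ/Δψ = 0.9452
d = R·√(Δφ² + q²Δλ²) = 6373·1.08213 = 6896 km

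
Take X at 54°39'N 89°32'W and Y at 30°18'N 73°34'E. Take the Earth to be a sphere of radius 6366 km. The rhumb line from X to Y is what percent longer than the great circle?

Great circle: σ = 1.6373 rad → d_gc = Rσ = 10423.0 km
Rhumb: Δφ = -0.4250, Δλ = +2.8466, Δψ = -0.5883, q = Δφ/Δψ = 0.7224 → d_rh = R√(Δφ²+q²Δλ²) = 13368.4 km
Excess = (13368.4 − 10423.0) / 10423.0 = 2945.4 / 10423.0 = 28.26% ≈ 28.3%

28.3%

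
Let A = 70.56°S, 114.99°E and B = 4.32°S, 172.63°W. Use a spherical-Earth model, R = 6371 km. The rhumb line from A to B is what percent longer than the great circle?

Great circle: σ = 1.3985 rad → d_gc = Rσ = 8909.5 km
Rhumb: Δφ = +1.1561, Δλ = +1.2633, Δψ = +1.6889, q = Δφ/Δψ = 0.6845 → d_rh = R√(Δφ²+q²Δλ²) = 9198.0 km
Excess = (9198.0 − 8909.5) / 8909.5 = 288.5 / 8909.5 = 3.24% ≈ 3.2%

3.2%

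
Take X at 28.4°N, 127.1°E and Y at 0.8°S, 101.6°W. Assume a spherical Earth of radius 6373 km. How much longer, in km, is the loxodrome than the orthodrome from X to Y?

371 km

Great circle: cos σ = sin φ₁ sin φ₂ + cos φ₁ cos φ₂ cos Δλ,  σ = 2.1983 rad → d_gc = 14010.0 km
Rhumb line: Δψ = -0.5313, q = Δφ/Δψ = 0.9593, d_rh = R√(Δφ²+q²Δλ²) = 14381.1 km
Excess = 14381.1 − 14010.0 = 371.1 ≈ 371 km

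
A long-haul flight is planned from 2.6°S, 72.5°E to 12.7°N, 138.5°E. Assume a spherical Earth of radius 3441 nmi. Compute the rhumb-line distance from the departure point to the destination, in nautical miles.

4042 nmi

Rhumb course C = atan2(Δλ, Δψ) with Δψ = ln[tan(π/4+φ₂/2)/tan(π/4+φ₁/2)] = +0.2689, Δλ = +1.1519 → C = 76.86°
d = R·|Δφ| / |cos C| = 3441·0.26704 / 0.22732 = 4042 nmi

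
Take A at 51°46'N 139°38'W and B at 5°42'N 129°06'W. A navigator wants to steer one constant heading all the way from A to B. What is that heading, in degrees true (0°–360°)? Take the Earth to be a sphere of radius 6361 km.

Meridional parts: M(φ₁)=+1.0596, M(φ₂)=+0.0996 → ΔM = -0.9599;  Δλ = +0.1838 rad
tan C = Δλ / ΔM = -0.1915 → C = 169.16°

169.2°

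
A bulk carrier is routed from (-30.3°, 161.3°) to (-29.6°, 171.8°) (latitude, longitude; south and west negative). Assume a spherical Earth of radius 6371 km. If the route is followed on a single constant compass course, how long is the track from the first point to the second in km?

Δψ = ln[tan(π/4+φ₂/2)/tan(π/4+φ₁/2)] = +0.0141;  Δφ = +0.0122 rad,  Δλ = +0.1833 rad
q = Δφ/Δψ = 0.8665
d = R·√(Δφ² + q²Δλ²) = 6371·0.15926 = 1015 km

1015 km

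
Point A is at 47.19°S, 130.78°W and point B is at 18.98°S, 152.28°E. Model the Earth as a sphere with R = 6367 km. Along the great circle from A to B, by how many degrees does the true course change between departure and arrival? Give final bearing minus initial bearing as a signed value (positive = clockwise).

Initial bearing θ₁ = atan2(sin Δλ cos φ₂, cos φ₁ sin φ₂ − sin φ₁ cos φ₂ cos Δλ) = 266.01°
Final bearing θ₂ = (initial bearing from the destination back to the start) + 180° = 314.20°
Δθ = θ₂ − θ₁ = +48.2°

+48.2°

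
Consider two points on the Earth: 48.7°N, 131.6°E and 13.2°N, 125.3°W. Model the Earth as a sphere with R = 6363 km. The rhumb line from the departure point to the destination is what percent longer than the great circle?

5.0%

Great circle: σ = 1.5449 rad → d_gc = Rσ = 9830.1 km
Rhumb: Δφ = -0.6196, Δλ = +1.7994, Δψ = -0.7434, q = Δφ/Δψ = 0.8335 → d_rh = R√(Δφ²+q²Δλ²) = 10325.2 km
Excess = (10325.2 − 9830.1) / 9830.1 = 495.1 / 9830.1 = 5.04% ≈ 5.0%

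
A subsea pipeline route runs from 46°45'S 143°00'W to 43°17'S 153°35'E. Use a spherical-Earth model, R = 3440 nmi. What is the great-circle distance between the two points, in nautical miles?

Haversine: a = sin²(Δφ/2)+cos φ₁ cos φ₂ sin²(Δλ/2) = 0.13871;  σ = 2·atan2(√a,√(1−a))
σ = 43.732° → d = Rσ = 3440·0.76326 = 2626 nmi

2626 nmi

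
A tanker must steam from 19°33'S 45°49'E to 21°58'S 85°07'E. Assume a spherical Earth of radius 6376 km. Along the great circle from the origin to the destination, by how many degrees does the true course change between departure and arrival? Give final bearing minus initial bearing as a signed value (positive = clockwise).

-14.4°

At departure: θ₁ = atan2(sin Δλ cos φ₂, cos φ₁ sin φ₂ − sin φ₁ cos φ₂ cos Δλ) = 100.83°
At arrival: θ₂ = atan2(sin Δλ cos φ₁, −cos φ₂ sin φ₁ + sin φ₂ cos φ₁ cos Δλ) = 86.40°
Δθ = θ₂ − θ₁ = -14.4°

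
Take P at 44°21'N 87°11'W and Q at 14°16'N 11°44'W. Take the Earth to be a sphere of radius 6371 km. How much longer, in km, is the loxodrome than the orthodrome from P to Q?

Great circle: cos σ = sin φ₁ sin φ₂ + cos φ₁ cos φ₂ cos Δλ,  σ = 1.2171 rad → d_gc = 7754.1 km
Rhumb line: Δψ = -0.6138, q = Δφ/Δψ = 0.8554, d_rh = R√(Δφ²+q²Δλ²) = 7917.9 km
Excess = 7917.9 − 7754.1 = 163.8 ≈ 164 km

164 km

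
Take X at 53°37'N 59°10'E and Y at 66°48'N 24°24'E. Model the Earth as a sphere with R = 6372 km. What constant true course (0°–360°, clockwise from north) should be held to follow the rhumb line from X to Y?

Δψ = ln[tan(π/4+φ₂/2)/tan(π/4+φ₁/2)] = +0.4706
Δλ = -0.6068 rad (taken the short way round)
course = atan2(Δλ, Δψ) = 307.79°

307.8°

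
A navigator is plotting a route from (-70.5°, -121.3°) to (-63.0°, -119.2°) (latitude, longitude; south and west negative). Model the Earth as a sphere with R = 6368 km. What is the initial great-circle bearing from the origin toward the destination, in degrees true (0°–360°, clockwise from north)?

7.3°

θ = atan2( sin Δλ·cos φ₂ ,  cos φ₁ sin φ₂ − sin φ₁ cos φ₂ cos Δλ )
  = atan2(+0.0166, +0.1302) = 7.28°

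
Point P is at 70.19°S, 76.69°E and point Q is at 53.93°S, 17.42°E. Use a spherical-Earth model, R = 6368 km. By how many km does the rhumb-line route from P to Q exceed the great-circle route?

123 km

Great circle: cos σ = sin φ₁ sin φ₂ + cos φ₁ cos φ₂ cos Δλ,  σ = 0.5308 rad → d_gc = 3379.8 km
Rhumb line: Δψ = +0.6231, q = Δφ/Δψ = 0.4555, d_rh = R√(Δφ²+q²Δλ²) = 3502.7 km
Excess = 3502.7 − 3379.8 = 122.9 ≈ 123 km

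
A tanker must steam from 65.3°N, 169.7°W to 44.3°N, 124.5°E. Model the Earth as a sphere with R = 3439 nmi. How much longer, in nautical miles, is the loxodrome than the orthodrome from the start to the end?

97 nmi

Great circle: cos σ = sin φ₁ sin φ₂ + cos φ₁ cos φ₂ cos Δλ,  σ = 0.7119 rad → d_gc = 2448.3 nmi
Rhumb line: Δψ = -0.6547, q = Δφ/Δψ = 0.5598, d_rh = R√(Δφ²+q²Δλ²) = 2545.0 nmi
Excess = 2545.0 − 2448.3 = 96.7 ≈ 97 nmi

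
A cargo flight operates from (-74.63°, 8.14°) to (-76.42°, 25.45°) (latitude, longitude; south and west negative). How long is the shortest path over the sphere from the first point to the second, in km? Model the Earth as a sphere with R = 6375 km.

cos σ = sin φ₁ sin φ₂ + cos φ₁ cos φ₂ cos Δλ
      = sin(-74.63°)sin(-76.42°) + cos(-74.63°)cos(-76.42°)cos(17.31°) = 0.9967
σ = 4.661° → d = Rσ = 6375·0.08134 = 519 km

519 km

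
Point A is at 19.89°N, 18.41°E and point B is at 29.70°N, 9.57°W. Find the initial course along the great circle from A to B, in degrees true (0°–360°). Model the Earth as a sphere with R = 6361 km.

296.7°

N = sin Δλ·cos φ₂ = -0.4075;  D = cos φ₁ sin φ₂ − sin φ₁ cos φ₂ cos Δλ = +0.2049
initial course = atan2(N, D) = 296.70°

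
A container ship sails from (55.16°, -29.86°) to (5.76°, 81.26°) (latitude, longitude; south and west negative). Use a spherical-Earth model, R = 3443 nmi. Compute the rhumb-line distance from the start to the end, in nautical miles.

6197 nmi

Δψ = ln[tan(π/4+φ₂/2)/tan(π/4+φ₁/2)] = -1.0584;  Δφ = -0.8622 rad,  Δλ = +1.9394 rad
q = Δφ/Δψ = 0.8146
d = R·√(Δφ² + q²Δλ²) = 3443·1.79982 = 6197 nmi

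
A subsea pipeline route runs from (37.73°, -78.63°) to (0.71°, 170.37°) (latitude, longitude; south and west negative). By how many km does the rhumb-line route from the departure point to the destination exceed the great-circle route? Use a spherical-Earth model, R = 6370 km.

331 km

Great circle: cos σ = sin φ₁ sin φ₂ + cos φ₁ cos φ₂ cos Δλ,  σ = 1.8502 rad → d_gc = 11786.1 km
Rhumb line: Δψ = -0.6996, q = Δφ/Δψ = 0.9235, d_rh = R√(Δφ²+q²Δλ²) = 12117.3 km
Excess = 12117.3 − 11786.1 = 331.2 ≈ 331 km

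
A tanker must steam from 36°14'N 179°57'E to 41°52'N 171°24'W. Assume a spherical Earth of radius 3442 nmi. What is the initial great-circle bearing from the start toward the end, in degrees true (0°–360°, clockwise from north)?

N = sin Δλ·cos φ₂ = +0.1120;  D = cos φ₁ sin φ₂ − sin φ₁ cos φ₂ cos Δλ = +0.1032
initial course = atan2(N, D) = 47.35°

47.4°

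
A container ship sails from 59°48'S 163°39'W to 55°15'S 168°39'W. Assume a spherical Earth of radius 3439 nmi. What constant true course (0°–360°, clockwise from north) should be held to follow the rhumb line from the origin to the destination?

329.5°

Δψ = ln[tan(π/4+φ₂/2)/tan(π/4+φ₁/2)] = +0.1481
Δλ = -0.0873 rad (taken the short way round)
course = atan2(Δλ, Δψ) = 329.50°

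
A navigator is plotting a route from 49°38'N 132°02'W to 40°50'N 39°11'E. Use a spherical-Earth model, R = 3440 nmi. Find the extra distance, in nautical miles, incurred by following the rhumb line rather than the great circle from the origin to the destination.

Great circle: cos σ = sin φ₁ sin φ₂ + cos φ₁ cos φ₂ cos Δλ,  σ = 1.5569 rad → d_gc = 5355.8 nmi
Rhumb line: Δψ = -0.2188, q = Δφ/Δψ = 0.7021, d_rh = R√(Δφ²+q²Δλ²) = 7236.9 nmi
Excess = 7236.9 − 5355.8 = 1881.1 ≈ 1881 nmi

1881 nmi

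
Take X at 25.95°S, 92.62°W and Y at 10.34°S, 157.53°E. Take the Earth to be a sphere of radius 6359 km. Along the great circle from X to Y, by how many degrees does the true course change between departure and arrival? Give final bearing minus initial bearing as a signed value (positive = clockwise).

Initial bearing θ₁ = atan2(sin Δλ cos φ₂, cos φ₁ sin φ₂ − sin φ₁ cos φ₂ cos Δλ) = 251.61°
Final bearing θ₂ = (initial bearing from the destination back to the start) + 180° = 299.85°
Δθ = θ₂ − θ₁ = +48.2°

+48.2°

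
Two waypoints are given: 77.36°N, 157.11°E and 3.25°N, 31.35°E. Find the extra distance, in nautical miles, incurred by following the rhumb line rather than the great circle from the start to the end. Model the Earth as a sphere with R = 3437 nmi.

Great circle: cos σ = sin φ₁ sin φ₂ + cos φ₁ cos φ₂ cos Δλ,  σ = 1.6432 rad → d_gc = 5647.7 nmi
Rhumb line: Δψ = -2.1437, q = Δφ/Δψ = 0.6034, d_rh = R√(Δφ²+q²Δλ²) = 6362.7 nmi
Excess = 6362.7 − 5647.7 = 715.0 ≈ 715 nmi

715 nmi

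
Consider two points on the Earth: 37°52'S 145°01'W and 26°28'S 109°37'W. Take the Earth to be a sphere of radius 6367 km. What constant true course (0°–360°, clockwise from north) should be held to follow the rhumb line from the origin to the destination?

69.1°

Δψ = ln[tan(π/4+φ₂/2)/tan(π/4+φ₁/2)] = +0.2357
Δλ = +0.6178 rad (taken the short way round)
course = atan2(Δλ, Δψ) = 69.12°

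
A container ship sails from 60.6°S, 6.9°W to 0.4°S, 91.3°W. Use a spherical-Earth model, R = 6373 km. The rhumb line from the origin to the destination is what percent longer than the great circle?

Great circle: σ = 1.5168 rad → d_gc = Rσ = 9666.5 km
Rhumb: Δφ = +1.0507, Δλ = -1.4731, Δψ = +1.3311, q = Δφ/Δψ = 0.7893 → d_rh = R√(Δφ²+q²Δλ²) = 9987.3 km
Excess = (9987.3 − 9666.5) / 9666.5 = 320.8 / 9666.5 = 3.32% ≈ 3.3%

3.3%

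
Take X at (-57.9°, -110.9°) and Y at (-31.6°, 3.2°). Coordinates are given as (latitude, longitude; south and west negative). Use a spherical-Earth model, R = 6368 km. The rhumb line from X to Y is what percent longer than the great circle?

10.9%

Great circle: σ = 1.3087 rad → d_gc = Rσ = 8334.1 km
Rhumb: Δφ = +0.4590, Δλ = +1.9914, Δψ = +0.6641, q = Δφ/Δψ = 0.6912 → d_rh = R√(Δφ²+q²Δλ²) = 9240.4 km
Excess = (9240.4 − 8334.1) / 8334.1 = 906.3 / 8334.1 = 10.87% ≈ 10.9%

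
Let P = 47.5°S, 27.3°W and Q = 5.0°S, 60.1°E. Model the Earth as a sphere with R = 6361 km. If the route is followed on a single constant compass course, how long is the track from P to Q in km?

Δψ = ln[tan(π/4+φ₂/2)/tan(π/4+φ₁/2)] = +0.8571;  Δφ = +0.7418 rad,  Δλ = +1.5254 rad
q = Δφ/Δψ = 0.8654
d = R·√(Δφ² + q²Δλ²) = 6361·1.51426 = 9632 km

9632 km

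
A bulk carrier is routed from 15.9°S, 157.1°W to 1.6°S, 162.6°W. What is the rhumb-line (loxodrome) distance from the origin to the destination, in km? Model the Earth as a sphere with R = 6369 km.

1700 km

Rhumb course C = atan2(Δλ, Δψ) with Δψ = ln[tan(π/4+φ₂/2)/tan(π/4+φ₁/2)] = +0.2532, Δλ = -0.0960 → C = 339.24°
d = R·|Δφ| / |cos C| = 6369·0.24958 / 0.93506 = 1700 km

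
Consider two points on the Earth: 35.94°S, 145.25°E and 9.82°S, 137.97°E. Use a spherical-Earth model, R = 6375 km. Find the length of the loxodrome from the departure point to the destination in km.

2998 km

Δψ = ln[tan(π/4+φ₂/2)/tan(π/4+φ₁/2)] = +0.5007;  Δφ = +0.4559 rad,  Δλ = -0.1271 rad
q = Δφ/Δψ = 0.9104
d = R·√(Δφ² + q²Δλ²) = 6375·0.47033 = 2998 km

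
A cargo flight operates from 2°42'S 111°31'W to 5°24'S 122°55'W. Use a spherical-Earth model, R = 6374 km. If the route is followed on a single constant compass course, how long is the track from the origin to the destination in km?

Δψ = ln[tan(π/4+φ₂/2)/tan(π/4+φ₁/2)] = -0.0472;  Δφ = -0.0471 rad,  Δλ = -0.1990 rad
q = Δφ/Δψ = 0.9974
d = R·√(Δφ² + q²Δλ²) = 6374·0.20397 = 1300 km

1300 km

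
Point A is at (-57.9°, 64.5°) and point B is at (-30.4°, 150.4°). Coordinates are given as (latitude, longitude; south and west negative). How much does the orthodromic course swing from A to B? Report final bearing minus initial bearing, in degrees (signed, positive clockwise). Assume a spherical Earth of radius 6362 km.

-67.4°

At departure: θ₁ = atan2(sin Δλ cos φ₂, cos φ₁ sin φ₂ − sin φ₁ cos φ₂ cos Δλ) = 104.14°
At arrival: θ₂ = atan2(sin Δλ cos φ₁, −cos φ₂ sin φ₁ + sin φ₂ cos φ₁ cos Δλ) = 36.69°
Δθ = θ₂ − θ₁ = -67.4°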